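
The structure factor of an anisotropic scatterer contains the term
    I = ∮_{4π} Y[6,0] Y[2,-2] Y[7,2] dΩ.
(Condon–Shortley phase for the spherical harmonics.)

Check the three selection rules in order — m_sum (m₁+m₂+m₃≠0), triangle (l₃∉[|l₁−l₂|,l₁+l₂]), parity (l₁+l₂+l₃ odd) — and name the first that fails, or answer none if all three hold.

parity

azimuthal sum: 0 − 2 + 2 = 0  ✓
4 ≤ 7 ≤ 8 (triangle on l)  ✓
L = 6 + 2 + 7 = 15 (odd)  ✗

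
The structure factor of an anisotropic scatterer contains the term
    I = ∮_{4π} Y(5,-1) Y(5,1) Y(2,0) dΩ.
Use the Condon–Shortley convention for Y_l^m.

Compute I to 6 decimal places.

-0.145565

Checks pass: Σm=0; 12 even; l₃=2∈[0,10].
(2·5+1)(2·5+1)(2·2+1) = 605
Δ: 8! 2! 2! / 13! → 1/38610
sum: t=3:−1/2880 t=4:+1/576 t=5:−1/2880 = 1/960
3j²(5 5 2; 0 0 0) = Δ·Π!·Σ² = 10/429  (sign +1)
sum: t=4:+1/2304 t=5:−1/720 t=6:+1/5760 = -1/1280
3j²(5 5 2; -1 1 0) = Δ·Π!·Σ² = 27/1430  (sign -1)
combine: 4πI² = 605·10/429·27/1430 = 45/169
take √, sign -1: I = -0.14556534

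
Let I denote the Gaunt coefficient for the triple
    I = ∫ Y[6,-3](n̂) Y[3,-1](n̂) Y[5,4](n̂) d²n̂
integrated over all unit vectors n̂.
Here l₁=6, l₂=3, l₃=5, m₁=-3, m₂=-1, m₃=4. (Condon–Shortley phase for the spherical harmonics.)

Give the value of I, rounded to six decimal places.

Rules hold: Σm=0, L=14 even, 3≤5≤9.
N = 13·7·11 = 1001
Δ = 4!·8!·2!/15! = 1/675675
Racah Σ t=1..3: t=1:−1/8640 t=2:+1/2304 t=3:−1/8640 = 7/34560
⇒ 3j(6 3 5; 0 0 0)² = 7/429, sgn -1
Racah Σ t=1..2: t=1:−1/241920 t=2:+1/40320 = 1/48384
⇒ 3j(6 3 5; -3 -1 4)² = 24/1001, sgn -1
4πI² = N·(3j₀)²·(3jₘ)² = 56/143
I = +1·√(0.391608/4π) = 0.17653103

0.176531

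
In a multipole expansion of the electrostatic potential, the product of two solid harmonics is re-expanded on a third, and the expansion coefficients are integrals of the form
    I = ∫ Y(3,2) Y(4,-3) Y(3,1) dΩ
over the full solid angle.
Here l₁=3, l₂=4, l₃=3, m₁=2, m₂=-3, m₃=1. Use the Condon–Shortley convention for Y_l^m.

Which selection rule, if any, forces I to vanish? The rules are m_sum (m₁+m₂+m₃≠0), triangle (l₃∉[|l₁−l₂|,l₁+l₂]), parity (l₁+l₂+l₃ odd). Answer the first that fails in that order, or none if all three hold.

none

azimuthal sum: 2 − 3 + 1 = 0  ✓
1 ≤ 3 ≤ 7 (triangle on l)  ✓
L = 3 + 4 + 3 = 10 (even)  ✓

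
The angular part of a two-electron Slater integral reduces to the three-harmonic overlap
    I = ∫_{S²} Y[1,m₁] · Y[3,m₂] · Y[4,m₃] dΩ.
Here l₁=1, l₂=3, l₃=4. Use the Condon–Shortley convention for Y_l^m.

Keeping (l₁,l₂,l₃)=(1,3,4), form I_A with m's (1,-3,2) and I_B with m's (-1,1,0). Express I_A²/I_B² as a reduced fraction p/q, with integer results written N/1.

1/6

l's match ⇒ only the (l;m) 3-j factors differ between A and B.
A: triangle coeff Δ(1,3,4) = 1/252; Σ_t [0,0]: t=0:+1/1440 = 1/1440; (3j)²=1/252 [(1 3 4; 1 -3 2)], sign=+1
B: triangle coeff Δ(1,3,4) = 1/252; Σ_t [0,0]: t=0:+1/96 = 1/96; (3j)²=1/42 [(1 3 4; -1 1 0)], sign=+1
I_A²/I_B² = (1/252)/(1/42) = 1/6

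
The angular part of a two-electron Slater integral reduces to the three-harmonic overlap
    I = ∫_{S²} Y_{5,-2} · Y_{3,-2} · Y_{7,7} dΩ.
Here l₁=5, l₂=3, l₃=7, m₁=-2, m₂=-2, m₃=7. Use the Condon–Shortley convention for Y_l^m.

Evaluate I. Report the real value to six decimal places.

0.000000

-2 − 2 + 7 = 3 ≠ 0: azimuthal integral kills it; I = 0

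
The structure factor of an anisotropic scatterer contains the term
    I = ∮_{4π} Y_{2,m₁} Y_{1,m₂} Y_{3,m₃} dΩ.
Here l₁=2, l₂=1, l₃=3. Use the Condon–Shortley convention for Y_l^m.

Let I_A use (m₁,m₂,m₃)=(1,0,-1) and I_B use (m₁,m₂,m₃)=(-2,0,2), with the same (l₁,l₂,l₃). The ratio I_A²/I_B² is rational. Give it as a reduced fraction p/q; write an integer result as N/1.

l's match ⇒ only the (l;m) 3-j factors differ between A and B.
A: triangle coeff Δ(2,1,3) = 1/105; Σ_t [0,0]: t=0:+1/6 = 1/6; (3j)²=8/105 [(2 1 3; 1 0 -1)], sign=+1
B: triangle coeff Δ(2,1,3) = 1/105; Σ_t [0,0]: t=0:+1/24 = 1/24; (3j)²=1/21 [(2 1 3; -2 0 2)], sign=-1
I_A²/I_B² = (8/105)/(1/21) = 8/5

8/5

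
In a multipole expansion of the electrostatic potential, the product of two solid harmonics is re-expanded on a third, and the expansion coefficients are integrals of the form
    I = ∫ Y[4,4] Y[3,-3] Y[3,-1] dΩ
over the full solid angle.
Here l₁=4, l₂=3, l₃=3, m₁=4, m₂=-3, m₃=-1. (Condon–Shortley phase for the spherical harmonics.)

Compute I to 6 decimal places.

m-sum 0 ✓  L=10 even ✓  1≤3≤7 ✓
Π(2lᵢ+1) = 9×7×7 = 441
triangle coeff Δ(4,3,3) = 1/34650
Σ_t [1,3]: t=1:−1/72 t=2:+1/16 t=3:−1/72 = 5/144
(3j)²=2/77 [(4 3 3; 0 0 0)], sign=-1
Σ_t [0,0]: t=0:+1/1152 = 1/1152
(3j)²=1/33 [(4 3 3; 4 -3 -1)], sign=+1
⇒ 4πI² = 42/121
I = (-1)√(42/121/(4π)) = -0.16619847

-0.166198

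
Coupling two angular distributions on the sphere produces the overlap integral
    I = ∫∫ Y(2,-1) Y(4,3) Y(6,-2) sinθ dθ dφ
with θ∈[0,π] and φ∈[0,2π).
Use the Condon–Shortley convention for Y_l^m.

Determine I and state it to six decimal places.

m-sum 0 ✓  L=12 even ✓  2≤6≤6 ✓
Π(2lᵢ+1) = 5×9×13 = 585
triangle coeff Δ(2,4,6) = 1/6435
Σ_t [0,0]: t=0:+1/2304 = 1/2304
(3j)²=5/143 [(2 4 6; 0 0 0)], sign=+1
Σ_t [0,0]: t=0:+1/30240 = 1/30240
(3j)²=32/6435 [(2 4 6; -1 3 -2)], sign=+1
⇒ 4πI² = 160/1573
I = (+1)√(160/1573/(4π)) = 0.08996855

0.089969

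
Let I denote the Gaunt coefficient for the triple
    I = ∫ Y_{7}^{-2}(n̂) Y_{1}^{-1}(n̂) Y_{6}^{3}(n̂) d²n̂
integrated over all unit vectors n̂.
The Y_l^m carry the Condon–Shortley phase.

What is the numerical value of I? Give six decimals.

0.110647

Rules hold: Σm=0, L=14 even, 6≤6≤8.
N = 15·3·13 = 585
Δ = 2!·12!·0!/15! = 1/1365
Racah Σ t=1..1: t=1:−1/518400 = -1/518400
⇒ 3j(7 1 6; 0 0 0)² = 7/195, sgn -1
Racah Σ t=0..0: t=0:+1/4354560 = 1/4354560
⇒ 3j(7 1 6; -2 -1 3)² = 2/273, sgn -1
4πI² = N·(3j₀)²·(3jₘ)² = 2/13
I = +1·√(0.153846/4π) = 0.11064668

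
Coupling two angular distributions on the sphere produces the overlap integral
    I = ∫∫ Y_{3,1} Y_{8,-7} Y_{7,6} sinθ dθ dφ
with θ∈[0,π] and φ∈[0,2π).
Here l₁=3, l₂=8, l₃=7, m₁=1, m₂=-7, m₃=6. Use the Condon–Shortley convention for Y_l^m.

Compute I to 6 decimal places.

0.061743

Checks pass: Σm=0; 18 even; l₃=7∈[5,11].
(2·3+1)(2·8+1)(2·7+1) = 1785
Δ: 4! 2! 12! / 19! → 1/5290740
sum: t=1:−1/7257600 t=2:+1/2073600 t=3:−1/7257600 = 1/4838400
3j²(3 8 7; 0 0 0) = Δ·Π!·Σ² = 252/20995  (sign -1)
sum: t=0:+1/1916006400 t=1:−1/2874009600 = 1/5748019200
3j²(3 8 7; 1 -7 6) = Δ·Π!·Σ² = 13/5814  (sign -1)
combine: 4πI² = 1785·252/20995·13/5814 = 294/6137
take √, sign +1: I = 0.06174342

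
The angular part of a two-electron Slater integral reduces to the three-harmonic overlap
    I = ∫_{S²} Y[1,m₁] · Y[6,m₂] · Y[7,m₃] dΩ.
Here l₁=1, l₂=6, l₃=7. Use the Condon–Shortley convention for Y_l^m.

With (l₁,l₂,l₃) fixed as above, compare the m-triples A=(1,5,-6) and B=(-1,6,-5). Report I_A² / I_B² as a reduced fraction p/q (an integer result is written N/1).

Shared (l₁,l₂,l₃)=(1,6,7): N and (l;000)² cancel in I_A²/I_B².
A: Δ = 0!·2!·12!/15! = 1/1365; Racah Σ t=0..0: t=0:+1/79833600 = 1/79833600; ⇒ 3j(1 6 7; 1 5 -6)² = 2/35, sgn -1
B: Δ = 0!·2!·12!/15! = 1/1365; Racah Σ t=0..0: t=0:+1/958003200 = 1/958003200; ⇒ 3j(1 6 7; -1 6 -5)² = 1/1365, sgn +1
I_A²/I_B² = (2/35)/(1/1365) = 78/1

78/1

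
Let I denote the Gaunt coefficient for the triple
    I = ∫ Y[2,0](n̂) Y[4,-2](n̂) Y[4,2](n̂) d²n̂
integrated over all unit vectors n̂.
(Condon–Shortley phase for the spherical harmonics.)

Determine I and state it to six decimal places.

Rules hold: Σm=0, L=10 even, 2≤4≤6.
N = 5·9·9 = 405
Δ = 2!·2!·6!/11! = 1/13860
Racah Σ t=0..2: t=0:+1/192 t=1:−1/36 t=2:+1/192 = -5/288
⇒ 3j(2 4 4; 0 0 0)² = 20/693, sgn -1
Racah Σ t=0..2: t=0:+1/192 t=1:−1/120 t=2:+1/2880 = -1/360
⇒ 3j(2 4 4; 0 -2 2)² = 16/3465, sgn -1
4πI² = N·(3j₀)²·(3jₘ)² = 320/5929
I = +1·√(0.053972/4π) = 0.06553591

0.065536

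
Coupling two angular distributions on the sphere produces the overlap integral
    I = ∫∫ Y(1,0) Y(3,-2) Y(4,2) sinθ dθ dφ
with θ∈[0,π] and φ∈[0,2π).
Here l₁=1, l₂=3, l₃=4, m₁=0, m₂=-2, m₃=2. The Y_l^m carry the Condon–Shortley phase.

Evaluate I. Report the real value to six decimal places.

Rules hold: Σm=0, L=8 even, 2≤4≤4.
N = 3·7·9 = 189
Δ = 0!·2!·6!/9! = 1/252
Racah Σ t=0..0: t=0:+1/36 = 1/36
⇒ 3j(1 3 4; 0 0 0)² = 4/63, sgn +1
Racah Σ t=0..0: t=0:+1/120 = 1/120
⇒ 3j(1 3 4; 0 -2 2)² = 1/21, sgn +1
4πI² = N·(3j₀)²·(3jₘ)² = 4/7
I = +1·√(0.571429/4π) = 0.21324362

0.213244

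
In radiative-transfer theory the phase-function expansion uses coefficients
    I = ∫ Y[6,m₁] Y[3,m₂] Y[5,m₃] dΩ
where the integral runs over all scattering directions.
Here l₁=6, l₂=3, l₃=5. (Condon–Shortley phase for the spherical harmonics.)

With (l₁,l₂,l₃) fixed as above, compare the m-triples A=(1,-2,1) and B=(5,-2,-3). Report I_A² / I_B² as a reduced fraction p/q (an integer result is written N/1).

7/11

l's match ⇒ only the (l;m) 3-j factors differ between A and B.
A: triangle coeff Δ(6,3,5) = 1/675675; Σ_t [0,1]: t=0:+1/17280 t=1:−1/6912 = -1/11520; (3j)²=2/143 [(6 3 5; 1 -2 1)], sign=-1
B: triangle coeff Δ(6,3,5) = 1/675675; Σ_t [0,1]: t=0:+1/120960 t=1:−1/483840 = 1/161280; (3j)²=2/91 [(6 3 5; 5 -2 -3)], sign=+1
I_A²/I_B² = (2/143)/(2/91) = 7/11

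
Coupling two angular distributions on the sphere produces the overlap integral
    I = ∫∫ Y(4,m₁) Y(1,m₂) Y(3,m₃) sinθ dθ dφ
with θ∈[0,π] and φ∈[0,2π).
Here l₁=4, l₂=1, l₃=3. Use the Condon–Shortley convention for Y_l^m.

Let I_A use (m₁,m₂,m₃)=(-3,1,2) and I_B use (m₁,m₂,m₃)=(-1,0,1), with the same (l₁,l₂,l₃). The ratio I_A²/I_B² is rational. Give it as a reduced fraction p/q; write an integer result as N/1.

7/5

Same 4,1,3: normalisation and zero-m 3j drop out of the ratio.
A: Δ: 2! 6! 0! / 9! → 1/252; sum: t=2:+1/240 = 1/240; 3j²(4 1 3; -3 1 2) = Δ·Π!·Σ² = 1/12  (sign -1)
B: Δ: 2! 6! 0! / 9! → 1/252; sum: t=1:−1/48 = -1/48; 3j²(4 1 3; -1 0 1) = Δ·Π!·Σ² = 5/84  (sign -1)
I_A²/I_B² = (1/12)/(5/84) = 7/5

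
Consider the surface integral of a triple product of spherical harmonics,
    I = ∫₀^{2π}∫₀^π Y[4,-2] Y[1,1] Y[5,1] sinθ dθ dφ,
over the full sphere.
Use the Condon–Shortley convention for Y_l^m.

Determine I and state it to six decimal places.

-0.120286

m-sum 0 ✓  L=10 even ✓  3≤5≤5 ✓
Π(2lᵢ+1) = 9×3×11 = 297
triangle coeff Δ(4,1,5) = 1/495
Σ_t [0,0]: t=0:+1/576 = 1/576
(3j)²=5/99 [(4 1 5; 0 0 0)], sign=-1
Σ_t [0,0]: t=0:+1/2880 = 1/2880
(3j)²=2/165 [(4 1 5; -2 1 1)], sign=+1
⇒ 4πI² = 2/11
I = (-1)√(2/11/(4π)) = -0.12028562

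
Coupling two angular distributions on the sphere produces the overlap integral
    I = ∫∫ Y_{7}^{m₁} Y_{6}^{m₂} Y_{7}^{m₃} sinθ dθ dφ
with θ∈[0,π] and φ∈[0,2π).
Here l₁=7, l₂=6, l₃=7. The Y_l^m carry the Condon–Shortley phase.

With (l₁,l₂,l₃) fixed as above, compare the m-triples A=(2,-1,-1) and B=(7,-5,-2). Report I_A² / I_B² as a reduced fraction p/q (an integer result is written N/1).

l's match ⇒ only the (l;m) 3-j factors differ between A and B.
A: triangle coeff Δ(7,6,7) = 1/2444321880; Σ_t [0,5]: t=0:+1/62208000 t=1:−1/3317760 t=2:+1/1244160 t=3:−1/2488320 t=4:+1/29030400 t=5:−1/3483648000 = 1/6635520; (3j)²=2625/369512 [(7 6 7; 2 -1 -1)], sign=+1
B: triangle coeff Δ(7,6,7) = 1/2444321880; Σ_t [0,0]: t=0:+1/3483648000 = 1/3483648000; (3j)²=33/6460 [(7 6 7; 7 -5 -2)], sign=-1
I_A²/I_B² = (2625/369512)/(33/6460) = 4375/3146

4375/3146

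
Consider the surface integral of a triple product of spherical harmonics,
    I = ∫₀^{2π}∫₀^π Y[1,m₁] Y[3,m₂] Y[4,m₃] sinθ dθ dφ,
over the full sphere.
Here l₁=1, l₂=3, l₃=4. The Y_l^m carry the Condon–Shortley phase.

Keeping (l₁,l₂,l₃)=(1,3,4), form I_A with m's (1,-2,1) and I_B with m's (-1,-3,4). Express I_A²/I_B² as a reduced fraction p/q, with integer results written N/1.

Same 1,3,4: normalisation and zero-m 3j drop out of the ratio.
A: Δ: 0! 2! 6! / 9! → 1/252; sum: t=0:+1/240 = 1/240; 3j²(1 3 4; 1 -2 1) = Δ·Π!·Σ² = 1/84  (sign -1)
B: Δ: 0! 2! 6! / 9! → 1/252; sum: t=0:+1/1440 = 1/1440; 3j²(1 3 4; -1 -3 4) = Δ·Π!·Σ² = 1/9  (sign +1)
I_A²/I_B² = (1/84)/(1/9) = 3/28

3/28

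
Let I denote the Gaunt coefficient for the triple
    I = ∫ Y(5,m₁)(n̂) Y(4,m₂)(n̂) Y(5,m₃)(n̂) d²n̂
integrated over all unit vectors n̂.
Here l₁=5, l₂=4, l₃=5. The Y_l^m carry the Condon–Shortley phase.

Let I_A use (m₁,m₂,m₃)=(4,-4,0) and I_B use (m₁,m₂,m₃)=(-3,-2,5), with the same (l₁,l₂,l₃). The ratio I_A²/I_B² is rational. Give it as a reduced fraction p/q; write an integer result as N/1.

Same 5,4,5: normalisation and zero-m 3j drop out of the ratio.
A: Δ: 4! 6! 4! / 15! → 1/3153150; sum: t=0:+1/69120 = 1/69120; 3j²(5 4 5; 4 -4 0) = Δ·Π!·Σ² = 2/143  (sign -1)
B: Δ: 4! 6! 4! / 15! → 1/3153150; sum: t=2:+1/69120 = 1/69120; 3j²(5 4 5; -3 -2 5) = Δ·Π!·Σ² = 4/143  (sign +1)
I_A²/I_B² = (2/143)/(4/143) = 1/2

1/2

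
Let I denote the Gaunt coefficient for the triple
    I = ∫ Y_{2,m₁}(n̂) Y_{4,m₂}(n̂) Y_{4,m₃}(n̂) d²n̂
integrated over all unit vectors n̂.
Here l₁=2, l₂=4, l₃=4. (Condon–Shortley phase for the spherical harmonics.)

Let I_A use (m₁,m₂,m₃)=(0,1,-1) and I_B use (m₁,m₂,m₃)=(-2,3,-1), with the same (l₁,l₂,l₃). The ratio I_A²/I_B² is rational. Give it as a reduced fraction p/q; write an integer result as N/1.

Shared (l₁,l₂,l₃)=(2,4,4): N and (l;000)² cancel in I_A²/I_B².
A: Δ = 2!·2!·6!/11! = 1/13860; Racah Σ t=0..2: t=0:+1/480 t=1:−1/48 t=2:+1/144 = -17/1440; ⇒ 3j(2 4 4; 0 1 -1)² = 289/13860, sgn +1
B: Δ = 2!·2!·6!/11! = 1/13860; Racah Σ t=2..2: t=2:+1/480 = 1/480; ⇒ 3j(2 4 4; -2 3 -1)² = 3/110, sgn -1
I_A²/I_B² = (289/13860)/(3/110) = 289/378

289/378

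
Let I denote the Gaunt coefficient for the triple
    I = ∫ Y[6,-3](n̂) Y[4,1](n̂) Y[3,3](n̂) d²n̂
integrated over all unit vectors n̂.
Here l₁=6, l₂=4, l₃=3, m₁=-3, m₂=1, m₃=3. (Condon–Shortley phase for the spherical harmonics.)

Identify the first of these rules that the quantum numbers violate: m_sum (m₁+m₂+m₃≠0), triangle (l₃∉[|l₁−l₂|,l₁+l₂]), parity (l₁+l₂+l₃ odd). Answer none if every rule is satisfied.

Σmᵢ = 1  ✗
l₃∈[|l₁−l₂|,l₁+l₂]=[2,10], have l₃=3
Σlᵢ = 13 ⇒ odd

m_sum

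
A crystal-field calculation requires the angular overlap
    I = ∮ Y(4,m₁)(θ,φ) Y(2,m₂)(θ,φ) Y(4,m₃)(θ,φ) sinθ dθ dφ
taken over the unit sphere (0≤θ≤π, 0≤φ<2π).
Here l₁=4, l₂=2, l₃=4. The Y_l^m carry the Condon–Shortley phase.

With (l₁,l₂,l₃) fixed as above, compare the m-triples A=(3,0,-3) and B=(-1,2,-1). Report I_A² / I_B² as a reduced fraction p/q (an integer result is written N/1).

Same 4,2,4: normalisation and zero-m 3j drop out of the ratio.
A: Δ: 2! 6! 2! / 11! → 1/13860; sum: t=0:+1/480 t=1:−1/720 = 1/1440; 3j²(4 2 4; 3 0 -3) = Δ·Π!·Σ² = 7/1980  (sign -1)
B: Δ: 2! 6! 2! / 11! → 1/13860; sum: t=2:+1/144 = 1/144; 3j²(4 2 4; -1 2 -1) = Δ·Π!·Σ² = 10/231  (sign -1)
I_A²/I_B² = (7/1980)/(10/231) = 49/600

49/600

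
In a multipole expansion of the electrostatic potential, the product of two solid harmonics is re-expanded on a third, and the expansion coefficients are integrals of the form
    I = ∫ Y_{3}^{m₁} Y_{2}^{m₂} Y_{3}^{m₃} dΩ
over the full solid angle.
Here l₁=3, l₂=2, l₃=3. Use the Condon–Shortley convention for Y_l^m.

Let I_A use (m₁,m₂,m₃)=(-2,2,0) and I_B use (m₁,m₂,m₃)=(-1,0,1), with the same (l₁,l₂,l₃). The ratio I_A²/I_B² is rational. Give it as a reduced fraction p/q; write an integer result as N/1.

Same 3,2,3: normalisation and zero-m 3j drop out of the ratio.
A: Δ: 2! 4! 2! / 9! → 1/3780; sum: t=2:+1/24 = 1/24; 3j²(3 2 3; -2 2 0) = Δ·Π!·Σ² = 1/21  (sign -1)
B: Δ: 2! 4! 2! / 9! → 1/3780; sum: t=0:+1/96 t=1:−1/6 t=2:+1/16 = -3/32; 3j²(3 2 3; -1 0 1) = Δ·Π!·Σ² = 3/140  (sign -1)
I_A²/I_B² = (1/21)/(3/140) = 20/9

20/9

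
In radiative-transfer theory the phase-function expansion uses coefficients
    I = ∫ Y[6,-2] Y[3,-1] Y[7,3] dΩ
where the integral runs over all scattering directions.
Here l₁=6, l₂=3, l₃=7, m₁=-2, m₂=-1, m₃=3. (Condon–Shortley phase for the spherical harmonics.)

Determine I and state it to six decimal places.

-0.150285

Rules hold: Σm=0, L=16 even, 3≤7≤9.
N = 13·7·15 = 1365
Δ = 2!·10!·4!/17! = 1/2042040
Racah Σ t=0..2: t=0:+1/207360 t=1:−1/57600 t=2:+1/207360 = -1/129600
⇒ 3j(6 3 7; 0 0 0)² = 168/12155, sgn +1
Racah Σ t=0..2: t=0:+1/645120 t=1:−1/181440 t=2:+1/829440 = -1/362880
⇒ 3j(6 3 7; -2 -1 3)² = 256/17017, sgn -1
4πI² = N·(3j₀)²·(3jₘ)² = 129024/454597
I = -1·√(0.283821/4π) = -0.15028548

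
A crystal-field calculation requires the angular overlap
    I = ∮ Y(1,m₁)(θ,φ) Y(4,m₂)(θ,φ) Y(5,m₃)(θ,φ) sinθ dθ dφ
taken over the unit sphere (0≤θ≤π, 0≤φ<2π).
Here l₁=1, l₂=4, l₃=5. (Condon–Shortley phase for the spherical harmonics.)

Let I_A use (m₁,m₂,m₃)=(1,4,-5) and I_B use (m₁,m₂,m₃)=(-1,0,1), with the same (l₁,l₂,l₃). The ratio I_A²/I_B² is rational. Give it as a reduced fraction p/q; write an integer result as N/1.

3/1

Shared (l₁,l₂,l₃)=(1,4,5): N and (l;000)² cancel in I_A²/I_B².
A: Δ = 0!·2!·8!/11! = 1/495; Racah Σ t=0..0: t=0:+1/80640 = 1/80640; ⇒ 3j(1 4 5; 1 4 -5)² = 1/11, sgn +1
B: Δ = 0!·2!·8!/11! = 1/495; Racah Σ t=0..0: t=0:+1/1152 = 1/1152; ⇒ 3j(1 4 5; -1 0 1)² = 1/33, sgn +1
I_A²/I_B² = (1/11)/(1/33) = 3/1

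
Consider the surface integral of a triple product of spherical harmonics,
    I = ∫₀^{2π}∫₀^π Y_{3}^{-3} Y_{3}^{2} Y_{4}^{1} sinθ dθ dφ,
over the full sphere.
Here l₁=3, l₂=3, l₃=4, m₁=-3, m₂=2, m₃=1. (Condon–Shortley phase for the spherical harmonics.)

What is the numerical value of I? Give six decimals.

m-sum 0 ✓  L=10 even ✓  0≤4≤6 ✓
Π(2lᵢ+1) = 7×7×9 = 441
triangle coeff Δ(3,3,4) = 1/34650
Σ_t [0,2]: t=0:+1/72 t=1:−1/16 t=2:+1/72 = -5/144
(3j)²=2/77 [(3 3 4; 0 0 0)], sign=-1
Σ_t [2,2]: t=2:+1/288 = 1/288
(3j)²=5/231 [(3 3 4; -3 2 1)], sign=-1
⇒ 4πI² = 30/121
I = (+1)√(30/121/(4π)) = 0.14046335

0.140463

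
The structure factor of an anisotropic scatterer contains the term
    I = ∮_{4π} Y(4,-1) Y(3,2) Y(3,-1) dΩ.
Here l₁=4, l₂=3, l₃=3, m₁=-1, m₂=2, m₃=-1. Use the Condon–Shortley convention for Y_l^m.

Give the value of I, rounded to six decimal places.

m-sum 0 ✓  L=10 even ✓  1≤3≤7 ✓
Π(2lᵢ+1) = 9×7×7 = 441
triangle coeff Δ(4,3,3) = 1/34650
Σ_t [1,3]: t=1:−1/72 t=2:+1/16 t=3:−1/72 = 5/144
(3j)²=2/77 [(4 3 3; 0 0 0)], sign=-1
Σ_t [3,4]: t=3:−1/48 t=4:+1/144 = -1/72
(3j)²=16/693 [(4 3 3; -1 2 -1)], sign=-1
⇒ 4πI² = 32/121
I = (+1)√(32/121/(4π)) = 0.14506992

0.145070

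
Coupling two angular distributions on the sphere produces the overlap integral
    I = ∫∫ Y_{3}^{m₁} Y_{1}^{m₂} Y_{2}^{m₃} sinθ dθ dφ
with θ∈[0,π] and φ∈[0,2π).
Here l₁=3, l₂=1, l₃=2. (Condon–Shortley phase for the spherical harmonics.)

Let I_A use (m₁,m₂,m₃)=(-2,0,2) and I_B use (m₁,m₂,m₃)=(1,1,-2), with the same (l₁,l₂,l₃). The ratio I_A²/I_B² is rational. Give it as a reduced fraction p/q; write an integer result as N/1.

Same 3,1,2: normalisation and zero-m 3j drop out of the ratio.
A: Δ: 2! 4! 0! / 7! → 1/105; sum: t=1:−1/24 = -1/24; 3j²(3 1 2; -2 0 2) = Δ·Π!·Σ² = 1/21  (sign -1)
B: Δ: 2! 4! 0! / 7! → 1/105; sum: t=2:+1/48 = 1/48; 3j²(3 1 2; 1 1 -2) = Δ·Π!·Σ² = 1/105  (sign +1)
I_A²/I_B² = (1/21)/(1/105) = 5/1

5/1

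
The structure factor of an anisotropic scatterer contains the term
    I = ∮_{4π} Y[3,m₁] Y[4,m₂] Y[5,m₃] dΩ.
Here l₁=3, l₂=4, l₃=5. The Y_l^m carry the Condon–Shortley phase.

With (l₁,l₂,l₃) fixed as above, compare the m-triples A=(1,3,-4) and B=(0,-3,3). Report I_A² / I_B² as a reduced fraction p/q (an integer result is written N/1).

1/6

Same 3,4,5: normalisation and zero-m 3j drop out of the ratio.
A: Δ: 2! 4! 6! / 13! → 1/180180; sum: t=1:−1/4320 t=2:+1/5760 = -1/17280; 3j²(3 4 5; 1 3 -4) = Δ·Π!·Σ² = 7/4290  (sign +1)
B: Δ: 2! 4! 6! / 13! → 1/180180; sum: t=0:+1/1440 t=1:−1/2880 = 1/2880; 3j²(3 4 5; 0 -3 3) = Δ·Π!·Σ² = 7/715  (sign +1)
I_A²/I_B² = (7/4290)/(7/715) = 1/6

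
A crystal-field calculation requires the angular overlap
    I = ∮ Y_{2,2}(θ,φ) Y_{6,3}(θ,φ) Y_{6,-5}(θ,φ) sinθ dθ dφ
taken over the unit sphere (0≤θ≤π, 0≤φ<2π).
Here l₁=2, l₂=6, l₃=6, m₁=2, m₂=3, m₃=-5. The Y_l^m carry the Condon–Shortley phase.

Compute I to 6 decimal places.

0.120286

Checks pass: Σm=0; 14 even; l₃=6∈[4,8].
(2·2+1)(2·6+1)(2·6+1) = 845
Δ: 2! 2! 10! / 15! → 1/90090
sum: t=0:+1/69120 t=1:−1/14400 t=2:+1/69120 = -7/172800
3j²(2 6 6; 0 0 0) = Δ·Π!·Σ² = 14/715  (sign -1)
sum: t=0:+1/1451520 = 1/1451520
3j²(2 6 6; 2 3 -5) = Δ·Π!·Σ² = 1/91  (sign -1)
combine: 4πI² = 845·14/715·1/91 = 2/11
take √, sign +1: I = 0.12028562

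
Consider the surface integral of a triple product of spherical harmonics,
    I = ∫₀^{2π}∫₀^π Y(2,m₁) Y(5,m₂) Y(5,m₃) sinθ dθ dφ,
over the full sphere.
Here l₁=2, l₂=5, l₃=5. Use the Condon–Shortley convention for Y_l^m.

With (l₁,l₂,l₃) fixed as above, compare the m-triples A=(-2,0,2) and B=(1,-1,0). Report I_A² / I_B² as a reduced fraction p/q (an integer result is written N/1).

Shared (l₁,l₂,l₃)=(2,5,5): N and (l;000)² cancel in I_A²/I_B².
A: Δ = 2!·2!·8!/13! = 1/38610; Racah Σ t=2..2: t=2:+1/2880 = 1/2880; ⇒ 3j(2 5 5; -2 0 2)² = 14/429, sgn -1
B: Δ = 2!·2!·8!/13! = 1/38610; Racah Σ t=0..1: t=0:+1/1152 t=1:−1/1440 = 1/5760; ⇒ 3j(2 5 5; 1 -1 0)² = 1/858, sgn -1
I_A²/I_B² = (14/429)/(1/858) = 28/1

28/1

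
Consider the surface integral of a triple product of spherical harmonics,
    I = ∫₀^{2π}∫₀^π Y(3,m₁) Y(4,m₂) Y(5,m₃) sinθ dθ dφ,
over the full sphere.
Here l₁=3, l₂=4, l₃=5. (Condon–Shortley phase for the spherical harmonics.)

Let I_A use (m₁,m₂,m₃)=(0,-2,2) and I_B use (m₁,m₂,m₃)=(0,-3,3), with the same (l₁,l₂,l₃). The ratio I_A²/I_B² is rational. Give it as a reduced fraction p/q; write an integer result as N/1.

1/21

l's match ⇒ only the (l;m) 3-j factors differ between A and B.
A: triangle coeff Δ(3,4,5) = 1/180180; Σ_t [0,2]: t=0:+1/576 t=1:−1/480 t=2:+1/8640 = -1/4320; (3j)²=1/2145 [(3 4 5; 0 -2 2)], sign=+1
B: triangle coeff Δ(3,4,5) = 1/180180; Σ_t [0,1]: t=0:+1/1440 t=1:−1/2880 = 1/2880; (3j)²=7/715 [(3 4 5; 0 -3 3)], sign=+1
I_A²/I_B² = (1/2145)/(7/715) = 1/21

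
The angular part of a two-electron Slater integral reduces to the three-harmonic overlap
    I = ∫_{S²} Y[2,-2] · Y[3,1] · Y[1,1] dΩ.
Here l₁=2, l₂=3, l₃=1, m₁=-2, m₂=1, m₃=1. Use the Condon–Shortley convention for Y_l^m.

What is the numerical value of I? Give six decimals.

-0.082589

Rules hold: Σm=0, L=6 even, 1≤1≤5.
N = 5·7·3 = 105
Δ = 4!·0!·2!/7! = 1/105
Racah Σ t=2..2: t=2:+1/4 = 1/4
⇒ 3j(2 3 1; 0 0 0)² = 3/35, sgn -1
Racah Σ t=4..4: t=4:+1/48 = 1/48
⇒ 3j(2 3 1; -2 1 1)² = 1/105, sgn +1
4πI² = N·(3j₀)²·(3jₘ)² = 3/35
I = -1·√(0.0857143/4π) = -0.08258890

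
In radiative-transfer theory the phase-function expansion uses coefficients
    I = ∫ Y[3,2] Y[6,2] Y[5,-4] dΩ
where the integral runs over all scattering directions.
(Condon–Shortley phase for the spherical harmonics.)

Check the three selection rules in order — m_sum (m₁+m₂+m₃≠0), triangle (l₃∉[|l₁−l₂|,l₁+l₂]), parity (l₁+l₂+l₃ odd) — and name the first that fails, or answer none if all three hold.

none

Σmᵢ = 0  ✓
l₃∈[|l₁−l₂|,l₁+l₂]=[3,9], have l₃=5  ✓
Σlᵢ = 14 ⇒ even  ✓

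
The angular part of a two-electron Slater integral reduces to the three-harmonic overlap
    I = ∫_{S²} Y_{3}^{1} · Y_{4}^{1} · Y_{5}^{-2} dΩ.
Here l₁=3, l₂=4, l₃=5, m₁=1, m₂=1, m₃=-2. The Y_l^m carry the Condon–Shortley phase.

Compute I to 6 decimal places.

m-sum 0 ✓  L=12 even ✓  1≤5≤7 ✓
Π(2lᵢ+1) = 7×9×11 = 693
triangle coeff Δ(3,4,5) = 1/180180
Σ_t [0,2]: t=0:+1/576 t=1:−1/144 t=2:+1/576 = -1/288
(3j)²=20/1001 [(3 4 5; 0 0 0)], sign=+1
Σ_t [0,2]: t=0:+1/960 t=1:−1/288 t=2:+1/1728 = -1/540
(3j)²=128/6435 [(3 4 5; 1 1 -2)], sign=+1
⇒ 4πI² = 512/1859
I = (+1)√(512/1859/(4π)) = 0.14804384

0.148044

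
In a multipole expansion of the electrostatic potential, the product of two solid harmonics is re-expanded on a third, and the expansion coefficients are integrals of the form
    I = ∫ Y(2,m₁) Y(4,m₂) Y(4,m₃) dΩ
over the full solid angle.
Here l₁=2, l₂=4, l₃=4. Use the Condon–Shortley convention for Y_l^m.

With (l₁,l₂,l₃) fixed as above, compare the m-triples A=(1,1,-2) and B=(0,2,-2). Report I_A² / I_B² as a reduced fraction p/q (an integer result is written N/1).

l's match ⇒ only the (l;m) 3-j factors differ between A and B.
A: triangle coeff Δ(2,4,4) = 1/13860; Σ_t [0,1]: t=0:+1/240 t=1:−1/96 = -1/160; (3j)²=27/1540 [(2 4 4; 1 1 -2)], sign=-1
B: triangle coeff Δ(2,4,4) = 1/13860; Σ_t [0,2]: t=0:+1/2880 t=1:−1/120 t=2:+1/192 = -1/360; (3j)²=16/3465 [(2 4 4; 0 2 -2)], sign=-1
I_A²/I_B² = (27/1540)/(16/3465) = 243/64

243/64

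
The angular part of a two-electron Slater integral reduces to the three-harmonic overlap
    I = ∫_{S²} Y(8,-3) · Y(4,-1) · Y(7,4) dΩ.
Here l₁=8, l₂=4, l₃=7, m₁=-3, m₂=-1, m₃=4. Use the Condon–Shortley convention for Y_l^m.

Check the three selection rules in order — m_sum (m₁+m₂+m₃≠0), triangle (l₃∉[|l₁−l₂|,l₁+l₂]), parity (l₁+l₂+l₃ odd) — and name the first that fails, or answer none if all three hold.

parity

Σmᵢ = 0  ✓
l₃∈[|l₁−l₂|,l₁+l₂]=[4,12], have l₃=7  ✓
Σlᵢ = 19 ⇒ odd  ✗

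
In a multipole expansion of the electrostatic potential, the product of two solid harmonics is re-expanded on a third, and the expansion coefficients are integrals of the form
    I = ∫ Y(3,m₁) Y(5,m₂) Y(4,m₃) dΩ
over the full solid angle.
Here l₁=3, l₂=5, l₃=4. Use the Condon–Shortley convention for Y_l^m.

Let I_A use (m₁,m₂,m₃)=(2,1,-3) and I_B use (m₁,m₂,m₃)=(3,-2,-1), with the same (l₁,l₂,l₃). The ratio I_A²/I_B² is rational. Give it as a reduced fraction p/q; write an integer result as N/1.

121/150

Same 3,5,4: normalisation and zero-m 3j drop out of the ratio.
A: Δ: 4! 2! 6! / 13! → 1/180180; sum: t=0:+1/17280 t=1:−1/1440 = -11/17280; 3j²(3 5 4; 2 1 -3) = Δ·Π!·Σ² = 11/468  (sign +1)
B: Δ: 4! 2! 6! / 13! → 1/180180; sum: t=0:+1/1728 = 1/1728; 3j²(3 5 4; 3 -2 -1) = Δ·Π!·Σ² = 25/858  (sign -1)
I_A²/I_B² = (11/468)/(25/858) = 121/150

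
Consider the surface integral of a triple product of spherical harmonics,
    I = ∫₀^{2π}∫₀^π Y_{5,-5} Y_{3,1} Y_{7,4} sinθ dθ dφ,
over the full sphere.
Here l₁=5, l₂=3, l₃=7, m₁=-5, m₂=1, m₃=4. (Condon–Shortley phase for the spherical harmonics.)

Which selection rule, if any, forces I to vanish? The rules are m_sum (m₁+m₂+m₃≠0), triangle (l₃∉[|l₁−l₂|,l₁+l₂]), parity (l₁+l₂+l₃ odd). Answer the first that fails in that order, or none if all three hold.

Σmᵢ = 0  ✓
l₃∈[|l₁−l₂|,l₁+l₂]=[2,8], have l₃=7  ✓
Σlᵢ = 15 ⇒ odd  ✗

parity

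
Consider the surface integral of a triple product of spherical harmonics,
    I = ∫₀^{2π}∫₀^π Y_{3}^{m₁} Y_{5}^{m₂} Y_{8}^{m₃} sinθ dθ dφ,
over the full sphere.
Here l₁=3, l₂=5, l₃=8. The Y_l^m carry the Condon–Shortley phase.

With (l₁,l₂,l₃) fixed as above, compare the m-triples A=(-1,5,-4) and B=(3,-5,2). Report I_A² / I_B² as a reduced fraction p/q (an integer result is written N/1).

66/1

Shared (l₁,l₂,l₃)=(3,5,8): N and (l;000)² cancel in I_A²/I_B².
A: Δ = 0!·6!·10!/17! = 1/136136; Racah Σ t=0..0: t=0:+1/174182400 = 1/174182400; ⇒ 3j(3 5 8; -1 5 -4)² = 3/6188, sgn +1
B: Δ = 0!·6!·10!/17! = 1/136136; Racah Σ t=0..0: t=0:+1/2612736000 = 1/2612736000; ⇒ 3j(3 5 8; 3 -5 2)² = 1/136136, sgn +1
I_A²/I_B² = (3/6188)/(1/136136) = 66/1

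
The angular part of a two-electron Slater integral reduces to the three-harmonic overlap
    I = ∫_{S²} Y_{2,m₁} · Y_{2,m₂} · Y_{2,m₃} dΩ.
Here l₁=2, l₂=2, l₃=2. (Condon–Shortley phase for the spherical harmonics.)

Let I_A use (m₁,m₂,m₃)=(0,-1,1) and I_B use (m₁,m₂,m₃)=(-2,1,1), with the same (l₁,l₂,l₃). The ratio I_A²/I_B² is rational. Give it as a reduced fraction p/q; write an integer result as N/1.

1/6

l's match ⇒ only the (l;m) 3-j factors differ between A and B.
A: triangle coeff Δ(2,2,2) = 1/630; Σ_t [0,1]: t=0:+1/4 t=1:−1/2 = -1/4; (3j)²=1/70 [(2 2 2; 0 -1 1)], sign=+1
B: triangle coeff Δ(2,2,2) = 1/630; Σ_t [2,2]: t=2:+1/4 = 1/4; (3j)²=3/35 [(2 2 2; -2 1 1)], sign=-1
I_A²/I_B² = (1/70)/(3/35) = 1/6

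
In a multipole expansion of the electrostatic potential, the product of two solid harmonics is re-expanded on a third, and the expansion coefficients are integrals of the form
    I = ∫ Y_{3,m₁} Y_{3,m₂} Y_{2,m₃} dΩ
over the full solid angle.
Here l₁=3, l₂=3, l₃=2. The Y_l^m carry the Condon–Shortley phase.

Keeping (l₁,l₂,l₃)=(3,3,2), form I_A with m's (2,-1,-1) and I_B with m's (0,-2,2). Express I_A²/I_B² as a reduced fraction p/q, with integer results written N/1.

Shared (l₁,l₂,l₃)=(3,3,2): N and (l;000)² cancel in I_A²/I_B².
A: Δ = 4!·2!·2!/9! = 1/3780; Racah Σ t=0..1: t=0:+1/48 t=1:−1/12 = -1/16; ⇒ 3j(3 3 2; 2 -1 -1)² = 1/28, sgn +1
B: Δ = 4!·2!·2!/9! = 1/3780; Racah Σ t=1..1: t=1:−1/24 = -1/24; ⇒ 3j(3 3 2; 0 -2 2)² = 1/21, sgn -1
I_A²/I_B² = (1/28)/(1/21) = 3/4

3/4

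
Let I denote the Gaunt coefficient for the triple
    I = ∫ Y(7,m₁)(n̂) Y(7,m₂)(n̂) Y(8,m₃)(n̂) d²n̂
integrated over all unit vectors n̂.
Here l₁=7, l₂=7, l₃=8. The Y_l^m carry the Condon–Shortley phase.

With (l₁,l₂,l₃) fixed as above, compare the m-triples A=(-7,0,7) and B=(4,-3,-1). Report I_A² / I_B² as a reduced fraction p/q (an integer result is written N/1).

Shared (l₁,l₂,l₃)=(7,7,8): N and (l;000)² cancel in I_A²/I_B².
A: Δ = 6!·8!·8!/23! = 1/22086194130; Racah Σ t=6..6: t=6:+1/146313216000 = 1/146313216000; ⇒ 3j(7 7 8; -7 0 7)² = 91/14858, sgn -1
B: Δ = 6!·8!·8!/23! = 1/22086194130; Racah Σ t=0..3: t=0:+1/298598400 t=1:−1/124416000 t=2:+1/348364800 t=3:−1/7315660800 = -143/73156608000; ⇒ 3j(7 7 8; 4 -3 -1)² = 1716/260015, sgn +1
I_A²/I_B² = (91/14858)/(1716/260015) = 245/264

245/264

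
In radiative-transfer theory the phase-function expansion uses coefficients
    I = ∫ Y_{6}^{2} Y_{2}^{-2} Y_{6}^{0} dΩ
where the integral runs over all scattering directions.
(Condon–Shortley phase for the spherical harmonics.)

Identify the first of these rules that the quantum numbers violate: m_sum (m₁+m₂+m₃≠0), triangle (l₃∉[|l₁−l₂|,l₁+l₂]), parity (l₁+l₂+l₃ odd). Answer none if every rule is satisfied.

m₁+m₂+m₃ = 2 − 2 + 0 = 0  ✓
triangle: |6−2|=4 ≤ l₃=6 ≤ 6+2=8  ✓
parity: l₁+l₂+l₃ = 14 is even  ✓

none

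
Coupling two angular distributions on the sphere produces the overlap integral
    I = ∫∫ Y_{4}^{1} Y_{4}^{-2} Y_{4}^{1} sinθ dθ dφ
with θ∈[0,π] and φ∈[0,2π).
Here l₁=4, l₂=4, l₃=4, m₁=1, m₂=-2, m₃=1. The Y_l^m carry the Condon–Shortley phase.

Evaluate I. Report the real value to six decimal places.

0.144370

m-sum 0 ✓  L=12 even ✓  0≤4≤8 ✓
Π(2lᵢ+1) = 9×9×9 = 729
triangle coeff Δ(4,4,4) = 1/450450
Σ_t [0,4]: t=0:+1/13824 t=1:−1/216 t=2:+1/64 t=3:−1/216 t=4:+1/13824 = 5/768
(3j)²=18/1001 [(4 4 4; 0 0 0)], sign=+1
Σ_t [0,2]: t=0:+1/576 t=1:−1/144 t=2:+1/576 = -1/288
(3j)²=20/1001 [(4 4 4; 1 -2 1)], sign=+1
⇒ 4πI² = 262440/1002001
I = (+1)√(262440/1002001/(4π)) = 0.14436968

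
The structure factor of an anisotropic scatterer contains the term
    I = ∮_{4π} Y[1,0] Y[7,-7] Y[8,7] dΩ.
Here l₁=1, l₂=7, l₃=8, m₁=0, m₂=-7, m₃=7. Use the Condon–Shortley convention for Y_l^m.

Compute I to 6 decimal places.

Checks pass: Σm=0; 16 even; l₃=8∈[6,8].
(2·1+1)(2·7+1)(2·8+1) = 765
Δ: 0! 2! 14! / 17! → 1/2040
sum: t=0:+1/25401600 = 1/25401600
3j²(1 7 8; 0 0 0) = Δ·Π!·Σ² = 8/255  (sign +1)
sum: t=0:+1/87178291200 = 1/87178291200
3j²(1 7 8; 0 -7 7) = Δ·Π!·Σ² = 1/136  (sign -1)
combine: 4πI² = 765·8/255·1/136 = 3/17
take √, sign -1: I = -0.11850352

-0.118504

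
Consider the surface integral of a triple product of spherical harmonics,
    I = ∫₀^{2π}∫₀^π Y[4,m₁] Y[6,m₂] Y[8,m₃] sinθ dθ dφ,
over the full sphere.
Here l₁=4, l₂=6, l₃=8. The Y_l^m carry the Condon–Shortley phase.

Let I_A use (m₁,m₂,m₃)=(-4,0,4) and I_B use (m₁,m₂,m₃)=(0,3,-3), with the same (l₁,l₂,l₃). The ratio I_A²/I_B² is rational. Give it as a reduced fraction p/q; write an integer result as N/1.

Same 4,6,8: normalisation and zero-m 3j drop out of the ratio.
A: Δ: 2! 6! 10! / 19! → 1/23279256; sum: t=2:+1/24883200 = 1/24883200; 3j²(4 6 8; -4 0 4) = Δ·Π!·Σ² = 70/4199  (sign +1)
B: Δ: 2! 6! 10! / 19! → 1/23279256; sum: t=0:+1/34836480 t=1:−1/2903040 t=2:+1/2903040 = 1/34836480; 3j²(4 6 8; 0 3 -3) = Δ·Π!·Σ² = 25/117572  (sign -1)
I_A²/I_B² = (70/4199)/(25/117572) = 392/5

392/5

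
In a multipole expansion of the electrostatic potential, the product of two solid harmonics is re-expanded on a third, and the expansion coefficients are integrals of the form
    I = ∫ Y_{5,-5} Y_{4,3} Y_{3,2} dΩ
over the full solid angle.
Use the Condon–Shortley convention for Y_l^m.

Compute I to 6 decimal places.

-0.212007

Checks pass: Σm=0; 12 even; l₃=3∈[1,9].
(2·5+1)(2·4+1)(2·3+1) = 693
Δ: 6! 4! 2! / 13! → 1/180180
sum: t=2:+1/576 t=3:−1/144 t=4:+1/576 = -1/288
3j²(5 4 3; 0 0 0) = Δ·Π!·Σ² = 20/1001  (sign +1)
sum: t=6:+1/17280 = 1/17280
3j²(5 4 3; -5 3 2) = Δ·Π!·Σ² = 35/858  (sign -1)
combine: 4πI² = 693·20/1001·35/858 = 1050/1859
take √, sign -1: I = -0.21200691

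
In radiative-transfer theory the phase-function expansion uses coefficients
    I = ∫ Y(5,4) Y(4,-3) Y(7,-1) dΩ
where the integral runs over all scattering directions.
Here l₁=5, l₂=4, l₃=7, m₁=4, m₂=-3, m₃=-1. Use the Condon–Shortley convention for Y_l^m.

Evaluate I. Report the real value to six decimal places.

m-sum 0 ✓  L=16 even ✓  1≤7≤9 ✓
Π(2lᵢ+1) = 11×9×15 = 1485
triangle coeff Δ(5,4,7) = 1/6126120
Σ_t [0,2]: t=0:+1/69120 t=1:−1/20736 t=2:+1/69120 = -1/51840
(3j)²=280/21879 [(5 4 7; 0 0 0)], sign=+1
Σ_t [0,1]: t=0:+1/1209600 t=1:−1/29030400 = 23/29030400
(3j)²=529/97240 [(5 4 7; 4 -3 -1)], sign=+1
⇒ 4πI² = 55545/537251
I = (+1)√(55545/537251/(4π)) = 0.09070452

0.090705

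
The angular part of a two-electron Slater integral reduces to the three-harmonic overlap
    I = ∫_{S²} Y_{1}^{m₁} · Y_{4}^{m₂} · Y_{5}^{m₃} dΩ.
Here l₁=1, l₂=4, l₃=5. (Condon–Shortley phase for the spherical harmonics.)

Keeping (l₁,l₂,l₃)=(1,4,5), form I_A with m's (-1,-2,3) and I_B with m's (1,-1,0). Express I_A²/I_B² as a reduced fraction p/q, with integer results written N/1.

14/5

Shared (l₁,l₂,l₃)=(1,4,5): N and (l;000)² cancel in I_A²/I_B².
A: Δ = 0!·2!·8!/11! = 1/495; Racah Σ t=0..0: t=0:+1/2880 = 1/2880; ⇒ 3j(1 4 5; -1 -2 3)² = 28/495, sgn +1
B: Δ = 0!·2!·8!/11! = 1/495; Racah Σ t=0..0: t=0:+1/1440 = 1/1440; ⇒ 3j(1 4 5; 1 -1 0)² = 2/99, sgn -1
I_A²/I_B² = (28/495)/(2/99) = 14/5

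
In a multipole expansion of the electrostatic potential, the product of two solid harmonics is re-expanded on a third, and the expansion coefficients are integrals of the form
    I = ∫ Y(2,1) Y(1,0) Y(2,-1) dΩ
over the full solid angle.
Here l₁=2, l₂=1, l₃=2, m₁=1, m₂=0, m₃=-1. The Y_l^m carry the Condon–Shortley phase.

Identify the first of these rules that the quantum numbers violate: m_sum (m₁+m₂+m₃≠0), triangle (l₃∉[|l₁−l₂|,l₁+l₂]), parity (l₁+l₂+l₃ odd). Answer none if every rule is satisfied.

parity

m₁+m₂+m₃ = 1 + 0 − 1 = 0  ✓
triangle: |2−1|=1 ≤ l₃=2 ≤ 2+1=3  ✓
parity: l₁+l₂+l₃ = 5 is odd  ✗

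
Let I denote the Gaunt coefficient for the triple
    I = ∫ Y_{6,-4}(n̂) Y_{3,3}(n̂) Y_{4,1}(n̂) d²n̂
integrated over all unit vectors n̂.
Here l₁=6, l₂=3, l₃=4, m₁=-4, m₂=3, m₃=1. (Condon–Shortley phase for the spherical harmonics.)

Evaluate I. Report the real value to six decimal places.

0.000000

Σlᵢ=13 odd — θ-integrand is odd under cosθ→−cosθ; I=0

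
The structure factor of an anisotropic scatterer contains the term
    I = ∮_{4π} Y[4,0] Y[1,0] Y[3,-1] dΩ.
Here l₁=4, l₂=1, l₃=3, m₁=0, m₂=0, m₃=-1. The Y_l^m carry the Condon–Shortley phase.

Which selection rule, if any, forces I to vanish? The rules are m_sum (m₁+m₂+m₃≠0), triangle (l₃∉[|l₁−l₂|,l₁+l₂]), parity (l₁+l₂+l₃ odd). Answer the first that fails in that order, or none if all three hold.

m_sum

m₁+m₂+m₃ = 0 + 0 − 1 = -1  ✗
triangle: |4−1|=3 ≤ l₃=3 ≤ 4+1=5
parity: l₁+l₂+l₃ = 8 is even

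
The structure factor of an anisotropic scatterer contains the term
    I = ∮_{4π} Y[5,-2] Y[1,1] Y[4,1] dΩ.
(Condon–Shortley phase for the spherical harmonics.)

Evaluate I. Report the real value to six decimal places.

Rules hold: Σm=0, L=10 even, 4≤4≤6.
N = 11·3·9 = 297
Δ = 2!·8!·0!/11! = 1/495
Racah Σ t=1..1: t=1:−1/576 = -1/576
⇒ 3j(5 1 4; 0 0 0)² = 5/99, sgn -1
Racah Σ t=2..2: t=2:+1/1440 = 1/1440
⇒ 3j(5 1 4; -2 1 1)² = 7/165, sgn -1
4πI² = N·(3j₀)²·(3jₘ)² = 7/11
I = +1·√(0.636364/4π) = 0.22503380

0.225034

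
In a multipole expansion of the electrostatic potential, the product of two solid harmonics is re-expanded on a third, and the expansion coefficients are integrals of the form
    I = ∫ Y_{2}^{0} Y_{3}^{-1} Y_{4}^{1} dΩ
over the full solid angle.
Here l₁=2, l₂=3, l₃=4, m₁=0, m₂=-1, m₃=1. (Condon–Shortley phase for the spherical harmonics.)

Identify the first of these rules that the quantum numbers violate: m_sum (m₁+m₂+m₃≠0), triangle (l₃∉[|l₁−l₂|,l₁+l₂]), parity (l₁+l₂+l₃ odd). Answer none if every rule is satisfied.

parity

Σmᵢ = 0  ✓
l₃∈[|l₁−l₂|,l₁+l₂]=[1,5], have l₃=4  ✓
Σlᵢ = 9 ⇒ odd  ✗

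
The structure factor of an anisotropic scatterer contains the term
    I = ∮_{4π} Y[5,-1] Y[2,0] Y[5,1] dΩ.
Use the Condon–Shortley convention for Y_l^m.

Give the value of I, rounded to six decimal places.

-0.145565

Checks pass: Σm=0; 12 even; l₃=5∈[3,7].
(2·5+1)(2·2+1)(2·5+1) = 605
Δ: 2! 8! 2! / 13! → 1/38610
sum: t=0:+1/2880 t=1:−1/576 t=2:+1/2880 = -1/960
3j²(5 2 5; 0 0 0) = Δ·Π!·Σ² = 10/429  (sign +1)
sum: t=0:+1/5760 t=1:−1/720 t=2:+1/2304 = -1/1280
3j²(5 2 5; -1 0 1) = Δ·Π!·Σ² = 27/1430  (sign -1)
combine: 4πI² = 605·10/429·27/1430 = 45/169
take √, sign -1: I = -0.14556534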